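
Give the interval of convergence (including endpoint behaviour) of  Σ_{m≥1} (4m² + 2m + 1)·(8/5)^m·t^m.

(-5/8, 5/8)

By the ratio test, |a_{m+1}/a_m| = [(4(m+1)² + 2(m+1) + 1)/(4m² + 2m + 1)] · 8/5 → 8/5.
Hence the series converges for |t| < 1/(8/5) = 5/8, so the radius of convergence is 5/8.
Check t = 5/8: the m-th term does not approach 0; divergence by the term test.
Endpoint t = -5/8: the terms have absolute value of order m², which does not tend to 0, so the series diverges by the divergence test.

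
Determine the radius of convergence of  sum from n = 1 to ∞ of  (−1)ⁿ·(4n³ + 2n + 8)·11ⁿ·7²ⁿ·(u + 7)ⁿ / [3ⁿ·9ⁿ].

The ratio of consecutive coefficients is [(4(n+1)³ + 2(n+1) + 8)/(4n³ + 2n + 8)] · 11·49/(3·9) → 539/27.
Thus R = 1/(539/27) = 27/539.

R = 27/539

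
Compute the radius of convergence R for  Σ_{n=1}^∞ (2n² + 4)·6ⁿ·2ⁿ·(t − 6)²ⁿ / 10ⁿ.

By the ratio test, |a_{n+1}/a_n| = [(2(n+1)² + 4)/(2n² + 4)] · 6·2/10 → 6/5.
Writing y = (t − 6)², the series in y has radius 5/6, so |t − 6| < √(5/6) and R = √30/6.

R = √30/6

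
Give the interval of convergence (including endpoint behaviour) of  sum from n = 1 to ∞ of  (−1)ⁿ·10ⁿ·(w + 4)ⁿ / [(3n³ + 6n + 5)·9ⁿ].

[-49/10, -31/10]

The ratio of consecutive coefficients is [(3n³ + 6n + 5)/(3(n+1)³ + 6(n+1) + 5)] · 10/9 → 10/9.
Thus R = 1/(10/9) = 9/10.
Check w = -31/10: absolute convergence follows by limit comparison with Σ 1/n³.
When w = -49/10, the terms are on the order of 1/n³, so the series converges absolutely by comparison with the p-series (p = 3 > 1).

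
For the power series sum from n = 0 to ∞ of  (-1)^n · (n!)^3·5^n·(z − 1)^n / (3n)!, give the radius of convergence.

R = 27/5

The ratio of consecutive coefficients is (n+1)³/[(3n+1)·(3n+2)·(3n+3)] · 5 → 5/27.
Thus R = 1/(5/27) = 27/5.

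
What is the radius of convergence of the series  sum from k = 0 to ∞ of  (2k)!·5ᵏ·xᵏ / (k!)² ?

R = 1/20

By the ratio test, |a_{k+1}/a_k| = (2k+1)·(2k+2)/(k+1)² · 5 → 20.
The series converges when 20 · |x| < 1, giving R = 1/20.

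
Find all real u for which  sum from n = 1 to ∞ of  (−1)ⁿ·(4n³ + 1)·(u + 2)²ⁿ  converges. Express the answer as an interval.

(-3, -1)

By the ratio test, |a_{n+1}/a_n| = (4(n+1)³ + 1)/(4n³ + 1) → 1.
Writing y = (u + 2)², the series in y has radius 1, so |u + 2| < √(1) = 1 and R = 1.
At u = -1: the terms have absolute value of order n³, which does not tend to 0, so the series diverges by the divergence test.
Endpoint u = -3: the terms have absolute value of order n³, which does not tend to 0, so the series diverges by the divergence test.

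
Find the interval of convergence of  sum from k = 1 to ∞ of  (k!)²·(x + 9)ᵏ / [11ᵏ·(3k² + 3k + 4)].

{-9}

The ratio of consecutive coefficients is (k+1)² · 1/11 · (3k² + 3k + 4)/(3(k+1)² + 3(k+1) + 4) → ∞.
The terms grow without bound for any (x + 9) ≠ 0, so R = 0 (convergence only at x = -9).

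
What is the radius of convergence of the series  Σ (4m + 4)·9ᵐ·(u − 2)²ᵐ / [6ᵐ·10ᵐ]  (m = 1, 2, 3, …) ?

R = 2√15/3

By the ratio test, |a_{m+1}/a_m| = [(4(m+1) + 4)/(4m + 4)] · 9/(6·10) → 3/20.
Successive powers of (u − 2) differ by 2, so the series converges when |u − 2|² · 3/20 < 1, i.e. |u − 2| < √(20/3). So R = 2√15/3.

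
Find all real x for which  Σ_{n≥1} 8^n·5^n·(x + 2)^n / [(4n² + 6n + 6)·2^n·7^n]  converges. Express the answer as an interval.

[-47/20, -33/20]

By the ratio test, |a_{n+1}/a_n| = [(4n² + 6n + 6)/(4(n+1)² + 6(n+1) + 6)] · 8·5/(2·7) → 20/7.
Thus R = 1/(20/7) = 7/20.
Endpoint x = -33/20: the terms are on the order of 1/n², so the series converges absolutely by comparison with the p-series (p = 2 > 1).
When x = -47/20, the terms are on the order of 1/n², so the series converges absolutely by comparison with the p-series (p = 2 > 1).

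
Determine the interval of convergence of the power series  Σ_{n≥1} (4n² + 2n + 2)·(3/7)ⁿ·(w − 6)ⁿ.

By the ratio test, |a_{n+1}/a_n| = [(4(n+1)² + 2(n+1) + 2)/(4n² + 2n + 2)] · 3/7 → 3/7.
Thus R = 1/(3/7) = 7/3.
At w = 25/3: the n-th term does not approach 0; divergence by the term test.
When w = 11/3, the n-th term does not approach 0; divergence by the term test.

(11/3, 25/3)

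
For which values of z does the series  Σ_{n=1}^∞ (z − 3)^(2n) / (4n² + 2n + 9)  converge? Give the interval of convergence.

[2, 4]

Apply the ratio test: |a_{n+1}| / |a_n| = (4n² + 2n + 9)/(4(n+1)² + 2(n+1) + 9), which tends to 1 as n → ∞.
Since the exponent of (z − 3) increases by 2 each term, convergence requires |z − 3|² < 1, hence R = 1.
When z = 4, the terms are on the order of 1/n², so the series converges absolutely by comparison with the p-series (p = 2 > 1).
At z = 2: absolute convergence follows by limit comparison with Σ 1/n².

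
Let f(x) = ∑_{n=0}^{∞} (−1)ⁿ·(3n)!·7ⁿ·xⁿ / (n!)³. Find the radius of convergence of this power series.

The ratio of consecutive coefficients is (3n+1)·(3n+2)·(3n+3)/(n+1)³ · 7 → 189.
Thus R = 1/(189) = 1/189.

R = 1/189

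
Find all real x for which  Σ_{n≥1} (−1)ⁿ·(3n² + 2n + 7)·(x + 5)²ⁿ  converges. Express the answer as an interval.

(-6, -4)

Apply the ratio test: |a_{n+1}| / |a_n| = (3(n+1)² + 2(n+1) + 7)/(3n² + 2n + 7), which tends to 1 as n → ∞.
Writing y = (x + 5)², the series in y has radius 1, so |x + 5| < √(1) = 1 and R = 1.
Endpoint x = -4: the terms do not tend to 0, so the series diverges.
At x = -6: the terms do not tend to 0, so the series diverges.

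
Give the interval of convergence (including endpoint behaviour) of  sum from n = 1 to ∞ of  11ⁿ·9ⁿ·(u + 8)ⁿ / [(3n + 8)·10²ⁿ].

By the ratio test, |a_{n+1}/a_n| = [(3n + 8)/(3(n+1) + 8)] · 11·9/100 → 99/100.
The series converges when 99/100 · |u + 8| < 1, giving R = 100/99.
Check u = -692/99: the terms behave like c/n; limit comparison with the harmonic series gives divergence.
Endpoint u = -892/99: convergence follows from the alternating series test (terms decrease monotonically to 0).

[-892/99, -692/99)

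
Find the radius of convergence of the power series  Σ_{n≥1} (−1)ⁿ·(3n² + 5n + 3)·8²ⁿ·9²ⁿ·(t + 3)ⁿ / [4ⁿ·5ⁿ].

Apply the ratio test: |a_{n+1}| / |a_n| = [(3(n+1)² + 5(n+1) + 3)/(3n² + 5n + 3)] · 64·81/(4·5), which tends to 1296/5 as n → ∞.
Thus R = 1/(1296/5) = 5/1296.

R = 5/1296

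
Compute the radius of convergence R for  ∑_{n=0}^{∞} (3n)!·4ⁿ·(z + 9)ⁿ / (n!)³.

R = 1/108

Apply the ratio test: |a_{n+1}| / |a_n| = (3n+1)·(3n+2)·(3n+3)/(n+1)³ · 4, which tends to 108 as n → ∞.
Convergence for |z + 9| · 108 < 1, i.e. |z + 9| < 1/108. So R = 1/108.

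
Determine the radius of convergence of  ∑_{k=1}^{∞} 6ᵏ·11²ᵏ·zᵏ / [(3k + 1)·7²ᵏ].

Apply the ratio test: |a_{k+1}| / |a_k| = [(3k + 1)/(3(k+1) + 1)] · 6·121/49, which tends to 726/49 as k → ∞.
The series converges when 726/49 · |z| < 1, giving R = 49/726.

R = 49/726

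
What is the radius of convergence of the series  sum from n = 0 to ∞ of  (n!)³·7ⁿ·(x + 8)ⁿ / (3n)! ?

R = 27/7

Apply the ratio test: |a_{n+1}| / |a_n| = (n+1)³/[(3n+1)·(3n+2)·(3n+3)] · 7, which tends to 7/27 as n → ∞.
The series converges when 7/27 · |x + 8| < 1, giving R = 27/7.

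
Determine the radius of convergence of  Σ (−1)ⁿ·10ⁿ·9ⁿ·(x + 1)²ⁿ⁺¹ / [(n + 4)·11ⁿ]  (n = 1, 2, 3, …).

By the ratio test, |a_{n+1}/a_n| = [(n + 4)/((n+1) + 4)] · 10·9/11 → 90/11.
Since the exponent of (x + 1) increases by 2 each term, convergence requires |x + 1|² < 11/90, hence R = √110/30.

R = √110/30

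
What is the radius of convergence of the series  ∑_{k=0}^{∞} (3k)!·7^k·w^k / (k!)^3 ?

R = 1/189

By the ratio test, |a_{k+1}/a_k| = (3k+1)·(3k+2)·(3k+3)/(k+1)³ · 7 → 189.
Hence the series converges for |w| < 1/(189) = 1/189, so the radius of convergence is 1/189.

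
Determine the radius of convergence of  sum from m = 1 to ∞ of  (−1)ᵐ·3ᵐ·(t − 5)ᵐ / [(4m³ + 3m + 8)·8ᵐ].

By the ratio test, |a_{m+1}/a_m| = [(4m³ + 3m + 8)/(4(m+1)³ + 3(m+1) + 8)] · 3/8 → 3/8.
The series converges when 3/8 · |t − 5| < 1, giving R = 8/3.

R = 8/3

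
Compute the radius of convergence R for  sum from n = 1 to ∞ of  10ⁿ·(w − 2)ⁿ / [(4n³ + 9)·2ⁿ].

By the ratio test, |a_{n+1}/a_n| = [(4n³ + 9)/(4(n+1)³ + 9)] · 10/2 → 5.
Thus R = 1/(5) = 1/5.

R = 1/5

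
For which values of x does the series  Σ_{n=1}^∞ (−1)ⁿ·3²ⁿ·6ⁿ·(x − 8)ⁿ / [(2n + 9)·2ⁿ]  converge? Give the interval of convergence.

Apply the ratio test: |a_{n+1}| / |a_n| = [(2n + 9)/(2(n+1) + 9)] · 9·6/2, which tends to 27 as n → ∞.
Thus R = 1/(27) = 1/27.
At x = 217/27: an alternating series whose terms decrease to 0 in absolute value, so it converges by the Leibniz criterion.
Check x = 215/27: the terms behave like c/n; limit comparison with the harmonic series gives divergence.

(215/27, 217/27]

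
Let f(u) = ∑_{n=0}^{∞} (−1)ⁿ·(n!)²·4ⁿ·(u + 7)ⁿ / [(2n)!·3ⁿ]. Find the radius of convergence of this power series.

Ratio test: |a_{n+1}/a_n| = (n+1)²/[(2n+1)·(2n+2)] · 4/3 → 1/3 as n → ∞.
Convergence for |u + 7| · 1/3 < 1, i.e. |u + 7| < 3. So R = 3.

R = 3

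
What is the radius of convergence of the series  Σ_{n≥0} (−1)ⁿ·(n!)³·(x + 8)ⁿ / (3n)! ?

Apply the ratio test: |a_{n+1}| / |a_n| = (n+1)³/[(3n+1)·(3n+2)·(3n+3)], which tends to 1/27 as n → ∞.
Convergence for |x + 8| · 1/27 < 1, i.e. |x + 8| < 27. So R = 27.

R = 27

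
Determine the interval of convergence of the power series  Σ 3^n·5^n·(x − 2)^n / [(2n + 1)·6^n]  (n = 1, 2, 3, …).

[8/5, 12/5)

The ratio of consecutive coefficients is [(2n + 1)/(2(n+1) + 1)] · 3·5/6 → 5/2.
Thus R = 1/(5/2) = 2/5.
Check x = 12/5: the terms behave like c/n; limit comparison with the harmonic series gives divergence.
At x = 8/5: convergence follows from the alternating series test (terms decrease monotonically to 0).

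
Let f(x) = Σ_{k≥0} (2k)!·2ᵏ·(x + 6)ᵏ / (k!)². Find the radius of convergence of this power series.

R = 1/8

Apply the ratio test: |a_{k+1}| / |a_k| = (2k+1)·(2k+2)/(k+1)² · 2, which tends to 8 as k → ∞.
Thus R = 1/(8) = 1/8.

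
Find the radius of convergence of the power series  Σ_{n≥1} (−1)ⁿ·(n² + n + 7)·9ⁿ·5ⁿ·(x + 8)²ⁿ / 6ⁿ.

R = √30/15

Ratio test: |a_{n+1}/a_n| = [((n+1)² + (n+1) + 7)/(n² + n + 7)] · 9·5/6 → 15/2 as n → ∞.
Since the exponent of (x + 8) increases by 2 each term, convergence requires |x + 8|² < 2/15, hence R = √30/15.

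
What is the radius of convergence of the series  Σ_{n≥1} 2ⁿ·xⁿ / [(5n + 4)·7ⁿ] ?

Ratio test: |a_{n+1}/a_n| = [(5n + 4)/(5(n+1) + 4)] · 2/7 → 2/7 as n → ∞.
Hence the series converges for |x| < 1/(2/7) = 7/2, so the radius of convergence is 7/2.

R = 7/2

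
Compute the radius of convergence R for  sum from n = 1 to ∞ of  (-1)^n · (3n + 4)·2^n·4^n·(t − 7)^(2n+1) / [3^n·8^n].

R = √3

The ratio of consecutive coefficients is [(3(n+1) + 4)/(3n + 4)] · 2·4/(3·8) → 1/3.
Writing y = (t − 7)², the series in y has radius 3, so |t − 7| < √(3) and R = √3.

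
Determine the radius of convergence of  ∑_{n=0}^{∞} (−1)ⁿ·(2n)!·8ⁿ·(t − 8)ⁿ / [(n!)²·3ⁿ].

Apply the ratio test: |a_{n+1}| / |a_n| = (2n+1)·(2n+2)/(n+1)² · 8/3, which tends to 32/3 as n → ∞.
Hence the series converges for |t − 8| < 1/(32/3) = 3/32, so the radius of convergence is 3/32.

R = 3/32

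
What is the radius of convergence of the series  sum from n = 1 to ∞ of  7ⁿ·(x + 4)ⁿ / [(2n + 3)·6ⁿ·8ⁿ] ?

The ratio of consecutive coefficients is [(2n + 3)/(2(n+1) + 3)] · 7/(6·8) → 7/48.
Thus R = 1/(7/48) = 48/7.

R = 48/7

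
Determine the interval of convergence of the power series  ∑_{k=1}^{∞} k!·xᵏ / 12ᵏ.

{0}

The ratio of consecutive coefficients is (k+1) · 1/12 → ∞.
The terms grow without bound for any x ≠ 0, so R = 0 (convergence only at x = 0).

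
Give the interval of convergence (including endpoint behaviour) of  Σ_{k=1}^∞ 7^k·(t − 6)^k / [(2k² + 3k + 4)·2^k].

[40/7, 44/7]

Apply the ratio test: |a_{k+1}| / |a_k| = [(2k² + 3k + 4)/(2(k+1)² + 3(k+1) + 4)] · 7/2, which tends to 7/2 as k → ∞.
Thus R = 1/(7/2) = 2/7.
When t = 44/7, the terms are on the order of 1/k², so the series converges absolutely by comparison with the p-series (p = 2 > 1).
At t = 40/7: the series is dominated by a constant times Σ 1/k², which converges (p = 2 > 1).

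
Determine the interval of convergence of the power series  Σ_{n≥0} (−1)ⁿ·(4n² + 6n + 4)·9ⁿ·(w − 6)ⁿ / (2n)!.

Ratio test: |a_{n+1}/a_n| = (4(n+1)² + 6(n+1) + 4)/(4n² + 6n + 4) · 9 · 1/[(2n+1)·(2n+2)] → 0 as n → ∞.
Since the limit is 0 < 1 for every w, the series converges on all of ℝ and R = ∞.

(−∞, ∞)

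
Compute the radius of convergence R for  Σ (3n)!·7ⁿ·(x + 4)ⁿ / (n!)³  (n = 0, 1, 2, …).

Ratio test: |a_{n+1}/a_n| = (3n+1)·(3n+2)·(3n+3)/(n+1)³ · 7 → 189 as n → ∞.
Convergence for |x + 4| · 189 < 1, i.e. |x + 4| < 1/189. So R = 1/189.

R = 1/189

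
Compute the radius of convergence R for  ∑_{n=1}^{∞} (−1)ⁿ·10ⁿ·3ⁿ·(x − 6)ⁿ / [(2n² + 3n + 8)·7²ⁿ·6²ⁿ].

The ratio of consecutive coefficients is [(2n² + 3n + 8)/(2(n+1)² + 3(n+1) + 8)] · 10·3/(49·36) → 5/294.
Thus R = 1/(5/294) = 294/5.

R = 294/5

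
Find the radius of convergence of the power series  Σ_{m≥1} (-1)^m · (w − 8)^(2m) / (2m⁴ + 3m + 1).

Apply the ratio test: |a_{m+1}| / |a_m| = (2m⁴ + 3m + 1)/(2(m+1)⁴ + 3(m+1) + 1), which tends to 1 as m → ∞.
Successive powers of (w − 8) differ by 2, so the series converges when |w − 8|² · 1 < 1, i.e. |w − 8| < √(1) = 1. So R = 1.

R = 1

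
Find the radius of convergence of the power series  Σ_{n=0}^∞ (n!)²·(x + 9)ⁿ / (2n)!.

R = 4

By the ratio test, |a_{n+1}/a_n| = (n+1)²/[(2n+1)·(2n+2)] → 1/4.
Thus R = 1/(1/4) = 4.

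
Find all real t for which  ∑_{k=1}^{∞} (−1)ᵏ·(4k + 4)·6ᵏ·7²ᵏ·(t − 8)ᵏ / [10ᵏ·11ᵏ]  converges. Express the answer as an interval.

(1121/147, 1231/147)

By the ratio test, |a_{k+1}/a_k| = [(4(k+1) + 4)/(4k + 4)] · 6·49/(10·11) → 147/55.
Convergence for |t − 8| · 147/55 < 1, i.e. |t − 8| < 55/147. So R = 55/147.
When t = 1231/147, the terms do not tend to 0, so the series diverges.
When t = 1121/147, the terms do not tend to 0, so the series diverges.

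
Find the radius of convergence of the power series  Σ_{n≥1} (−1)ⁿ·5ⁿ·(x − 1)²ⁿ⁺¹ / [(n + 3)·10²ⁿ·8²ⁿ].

R = 16√5

Ratio test: |a_{n+1}/a_n| = [(n + 3)/((n+1) + 3)] · 5/(100·64) → 1/1280 as n → ∞.
Since the exponent of (x − 1) increases by 2 each term, convergence requires |x − 1|² < 1280, hence R = 16√5.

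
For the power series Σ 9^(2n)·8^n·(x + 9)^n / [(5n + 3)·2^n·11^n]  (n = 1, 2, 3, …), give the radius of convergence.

R = 11/324

By the ratio test, |a_{n+1}/a_n| = [(5n + 3)/(5(n+1) + 3)] · 81·8/(2·11) → 324/11.
Convergence for |x + 9| · 324/11 < 1, i.e. |x + 9| < 11/324. So R = 11/324.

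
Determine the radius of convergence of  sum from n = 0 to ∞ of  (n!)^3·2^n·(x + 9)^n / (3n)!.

By the ratio test, |a_{n+1}/a_n| = (n+1)³/[(3n+1)·(3n+2)·(3n+3)] · 2 → 2/27.
The series converges when 2/27 · |x + 9| < 1, giving R = 27/2.

R = 27/2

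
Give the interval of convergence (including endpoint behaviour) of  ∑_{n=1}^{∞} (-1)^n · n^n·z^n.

{0}

By the Cauchy root test, |a_n|^(1/n) = n → ∞.
The root grows without bound, so R = 0 (convergence only at z = 0).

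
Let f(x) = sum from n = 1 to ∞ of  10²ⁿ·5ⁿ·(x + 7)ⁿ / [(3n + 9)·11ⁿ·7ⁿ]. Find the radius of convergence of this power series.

By the ratio test, |a_{n+1}/a_n| = [(3n + 9)/(3(n+1) + 9)] · 100·5/(11·7) → 500/77.
Convergence for |x + 7| · 500/77 < 1, i.e. |x + 7| < 77/500. So R = 77/500.

R = 77/500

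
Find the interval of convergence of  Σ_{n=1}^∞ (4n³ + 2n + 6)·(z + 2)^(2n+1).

(-3, -1)

By the ratio test, |a_{n+1}/a_n| = (4(n+1)³ + 2(n+1) + 6)/(4n³ + 2n + 6) → 1.
Successive powers of (z + 2) differ by 2, so the series converges when |z + 2|² · 1 < 1, i.e. |z + 2| < √(1) = 1. So R = 1.
Endpoint z = -1: the n-th term does not approach 0; divergence by the term test.
At z = -3: the terms have absolute value of order n³, which does not tend to 0, so the series diverges by the divergence test.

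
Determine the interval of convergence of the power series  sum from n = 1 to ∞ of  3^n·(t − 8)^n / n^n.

Root test: |a_n|^(1/n) = 3/n → 0.
The limit is 0 for every t, so R = ∞.

(−∞, ∞)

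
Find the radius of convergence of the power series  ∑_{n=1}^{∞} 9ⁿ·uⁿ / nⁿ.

R = ∞

By the Cauchy root test, |a_n|^(1/n) = 9/n → 0.
Since the n-th root of |a_n| tends to 0, the series converges for all real u; R = ∞.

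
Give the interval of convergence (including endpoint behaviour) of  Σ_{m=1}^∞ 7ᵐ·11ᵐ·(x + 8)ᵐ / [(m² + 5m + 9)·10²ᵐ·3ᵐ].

[-916/77, -316/77]

Ratio test: |a_{m+1}/a_m| = [(m² + 5m + 9)/((m+1)² + 5(m+1) + 9)] · 7·11/(100·3) → 77/300 as m → ∞.
Convergence for |x + 8| · 77/300 < 1, i.e. |x + 8| < 300/77. So R = 300/77.
When x = -316/77, absolute convergence follows by limit comparison with Σ 1/m².
At x = -916/77: the terms are on the order of 1/m², so the series converges absolutely by comparison with the p-series (p = 2 > 1).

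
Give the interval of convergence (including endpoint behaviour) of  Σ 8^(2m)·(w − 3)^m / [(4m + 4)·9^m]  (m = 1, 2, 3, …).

Apply the ratio test: |a_{m+1}| / |a_m| = [(4m + 4)/(4(m+1) + 4)] · 64/9, which tends to 64/9 as m → ∞.
Convergence for |w − 3| · 64/9 < 1, i.e. |w − 3| < 9/64. So R = 9/64.
When w = 201/64, the terms are asymptotic to a nonzero constant times 1/m, so the series diverges by limit comparison with Σ 1/m.
When w = 183/64, the terms alternate in sign and decrease monotonically to 0 in absolute value (size ~ c/m), so the alternating series test gives convergence.

[183/64, 201/64)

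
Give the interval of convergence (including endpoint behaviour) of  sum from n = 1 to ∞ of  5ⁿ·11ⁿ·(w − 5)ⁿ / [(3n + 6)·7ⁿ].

Apply the ratio test: |a_{n+1}| / |a_n| = [(3n + 6)/(3(n+1) + 6)] · 5·11/7, which tends to 55/7 as n → ∞.
Hence the series converges for |w − 5| < 1/(55/7) = 7/55, so the radius of convergence is 7/55.
Endpoint w = 282/55: comparison with the harmonic series Σ 1/n shows the series diverges.
Endpoint w = 268/55: the terms alternate in sign and decrease monotonically to 0 in absolute value (size ~ c/n), so the alternating series test gives convergence.

[268/55, 282/55)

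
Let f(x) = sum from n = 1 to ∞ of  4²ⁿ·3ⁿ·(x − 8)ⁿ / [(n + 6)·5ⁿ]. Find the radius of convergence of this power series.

Apply the ratio test: |a_{n+1}| / |a_n| = [(n + 6)/((n+1) + 6)] · 16·3/5, which tends to 48/5 as n → ∞.
Thus R = 1/(48/5) = 5/48.

R = 5/48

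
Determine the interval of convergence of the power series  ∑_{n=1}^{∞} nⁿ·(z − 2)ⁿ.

Applying the root test, |a_n|^(1/n) = n → ∞.
Since the n-th root of |a_n| is unbounded, the series converges only at z = 2; R = 0.

{2}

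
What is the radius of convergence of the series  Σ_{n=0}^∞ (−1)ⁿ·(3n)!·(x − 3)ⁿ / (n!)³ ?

R = 1/27

The ratio of consecutive coefficients is (3n+1)·(3n+2)·(3n+3)/(n+1)³ → 27.
Thus R = 1/(27) = 1/27.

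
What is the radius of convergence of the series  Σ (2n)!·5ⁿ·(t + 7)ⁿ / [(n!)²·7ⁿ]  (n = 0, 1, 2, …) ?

R = 7/20

Ratio test: |a_{n+1}/a_n| = (2n+1)·(2n+2)/(n+1)² · 5/7 → 20/7 as n → ∞.
Convergence for |t + 7| · 20/7 < 1, i.e. |t + 7| < 7/20. So R = 7/20.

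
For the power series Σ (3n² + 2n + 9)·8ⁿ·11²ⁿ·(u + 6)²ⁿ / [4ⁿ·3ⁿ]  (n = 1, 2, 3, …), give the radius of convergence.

R = √6/22

The ratio of consecutive coefficients is [(3(n+1)² + 2(n+1) + 9)/(3n² + 2n + 9)] · 8·121/(4·3) → 242/3.
Since the exponent of (u + 6) increases by 2 each term, convergence requires |u + 6|² < 3/242, hence R = √6/22.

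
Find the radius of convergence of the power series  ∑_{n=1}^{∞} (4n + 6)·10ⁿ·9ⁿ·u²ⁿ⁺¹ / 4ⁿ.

By the ratio test, |a_{n+1}/a_n| = [(4(n+1) + 6)/(4n + 6)] · 10·9/4 → 45/2.
Successive powers of u differ by 2, so the series converges when |u|² · 45/2 < 1, i.e. |u| < √(2/45). So R = √10/15.

R = √10/15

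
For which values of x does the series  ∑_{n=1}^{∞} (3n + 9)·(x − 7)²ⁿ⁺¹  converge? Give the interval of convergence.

(6, 8)

The ratio of consecutive coefficients is (3(n+1) + 9)/(3n + 9) → 1.
Writing y = (x − 7)², the series in y has radius 1, so |x − 7| < √(1) = 1 and R = 1.
At x = 8: the terms do not tend to 0, so the series diverges.
Check x = 6: the n-th term does not approach 0; divergence by the term test.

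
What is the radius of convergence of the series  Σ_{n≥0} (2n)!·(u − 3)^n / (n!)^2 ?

The ratio of consecutive coefficients is (2n+1)·(2n+2)/(n+1)² → 4.
Hence the series converges for |u − 3| < 1/(4) = 1/4, so the radius of convergence is 1/4.

R = 1/4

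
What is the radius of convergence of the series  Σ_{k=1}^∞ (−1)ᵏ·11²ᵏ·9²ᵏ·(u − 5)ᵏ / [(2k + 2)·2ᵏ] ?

By the ratio test, |a_{k+1}/a_k| = [(2k + 2)/(2(k+1) + 2)] · 121·81/2 → 9801/2.
Convergence for |u − 5| · 9801/2 < 1, i.e. |u − 5| < 2/9801. So R = 2/9801.

R = 2/9801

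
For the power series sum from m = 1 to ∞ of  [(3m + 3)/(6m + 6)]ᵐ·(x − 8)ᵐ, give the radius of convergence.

R = 2

By the Cauchy root test, |a_m|^(1/m) = (3m + 3)/(6m + 6) → 1/2.
Convergence for |x − 8| · 1/2 < 1, i.e. |x − 8| < 2. So R = 2.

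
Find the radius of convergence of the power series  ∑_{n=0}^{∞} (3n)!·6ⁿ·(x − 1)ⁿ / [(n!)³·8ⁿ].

R = 4/81

The ratio of consecutive coefficients is (3n+1)·(3n+2)·(3n+3)/(n+1)³ · 6/8 → 81/4.
Convergence for |x − 1| · 81/4 < 1, i.e. |x − 1| < 4/81. So R = 4/81.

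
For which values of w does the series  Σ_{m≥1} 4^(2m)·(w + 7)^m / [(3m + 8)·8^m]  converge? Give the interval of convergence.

[-15/2, -13/2)

Ratio test: |a_{m+1}/a_m| = [(3m + 8)/(3(m+1) + 8)] · 16/8 → 2 as m → ∞.
The series converges when 2 · |w + 7| < 1, giving R = 1/2.
Check w = -13/2: the terms are asymptotic to a nonzero constant times 1/m, so the series diverges by limit comparison with Σ 1/m.
When w = -15/2, an alternating series whose terms decrease to 0 in absolute value, so it converges by the Leibniz criterion.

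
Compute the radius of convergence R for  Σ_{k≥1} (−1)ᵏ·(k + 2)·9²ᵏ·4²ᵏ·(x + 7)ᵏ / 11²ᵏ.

Apply the ratio test: |a_{k+1}| / |a_k| = [((k+1) + 2)/(k + 2)] · 81·16/121, which tends to 1296/121 as k → ∞.
Hence the series converges for |x + 7| < 1/(1296/121) = 121/1296, so the radius of convergence is 121/1296.

R = 121/1296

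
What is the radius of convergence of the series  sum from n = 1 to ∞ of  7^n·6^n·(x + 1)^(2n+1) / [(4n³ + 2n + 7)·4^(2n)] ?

The ratio of consecutive coefficients is [(4n³ + 2n + 7)/(4(n+1)³ + 2(n+1) + 7)] · 7·6/16 → 21/8.
Successive powers of (x + 1) differ by 2, so the series converges when |x + 1|² · 21/8 < 1, i.e. |x + 1| < √(8/21). So R = 2√42/21.

R = 2√42/21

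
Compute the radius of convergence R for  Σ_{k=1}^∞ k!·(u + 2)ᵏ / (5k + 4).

R = 0

By the ratio test, |a_{k+1}/a_k| = (k+1) · (5k + 4)/(5(k+1) + 4) → ∞.
The terms grow without bound for any (u + 2) ≠ 0, so R = 0 (convergence only at u = -2).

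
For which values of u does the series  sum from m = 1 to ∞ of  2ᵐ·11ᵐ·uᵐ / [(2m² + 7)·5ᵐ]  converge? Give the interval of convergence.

[-5/22, 5/22]

Ratio test: |a_{m+1}/a_m| = [(2m² + 7)/(2(m+1)² + 7)] · 2·11/5 → 22/5 as m → ∞.
Thus R = 1/(22/5) = 5/22.
Endpoint u = 5/22: the series is dominated by a constant times Σ 1/m², which converges (p = 2 > 1).
When u = -5/22, absolute convergence follows by limit comparison with Σ 1/m².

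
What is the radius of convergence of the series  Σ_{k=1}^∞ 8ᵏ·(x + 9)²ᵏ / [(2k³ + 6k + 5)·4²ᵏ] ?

Ratio test: |a_{k+1}/a_k| = [(2k³ + 6k + 5)/(2(k+1)³ + 6(k+1) + 5)] · 8/16 → 1/2 as k → ∞.
Since the exponent of (x + 9) increases by 2 each term, convergence requires |x + 9|² < 2, hence R = √2.

R = √2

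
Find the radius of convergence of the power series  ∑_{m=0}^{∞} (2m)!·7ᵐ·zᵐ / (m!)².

The ratio of consecutive coefficients is (2m+1)·(2m+2)/(m+1)² · 7 → 28.
Hence the series converges for |z| < 1/(28) = 1/28, so the radius of convergence is 1/28.

R = 1/28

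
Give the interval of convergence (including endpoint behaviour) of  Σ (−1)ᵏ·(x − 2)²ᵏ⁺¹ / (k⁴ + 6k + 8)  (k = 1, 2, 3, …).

[1, 3]

By the ratio test, |a_{k+1}/a_k| = (k⁴ + 6k + 8)/((k+1)⁴ + 6(k+1) + 8) → 1.
Successive powers of (x − 2) differ by 2, so the series converges when |x − 2|² · 1 < 1, i.e. |x − 2| < √(1) = 1. So R = 1.
Endpoint x = 3: the terms are on the order of 1/k⁴, so the series converges absolutely by comparison with the p-series (p = 4 > 1).
Endpoint x = 1: the series is dominated by a constant times Σ 1/k⁴, which converges (p = 4 > 1).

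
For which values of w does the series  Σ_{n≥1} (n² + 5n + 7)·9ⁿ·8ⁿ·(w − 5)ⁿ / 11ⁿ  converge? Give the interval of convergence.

The ratio of consecutive coefficients is [((n+1)² + 5(n+1) + 7)/(n² + 5n + 7)] · 9·8/11 → 72/11.
The series converges when 72/11 · |w − 5| < 1, giving R = 11/72.
Check w = 371/72: the terms do not tend to 0, so the series diverges.
Check w = 349/72: the terms have absolute value of order n², which does not tend to 0, so the series diverges by the divergence test.

(349/72, 371/72)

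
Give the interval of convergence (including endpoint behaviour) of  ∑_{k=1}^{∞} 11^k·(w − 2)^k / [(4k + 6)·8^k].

The ratio of consecutive coefficients is [(4k + 6)/(4(k+1) + 6)] · 11/8 → 11/8.
Hence the series converges for |w − 2| < 1/(11/8) = 8/11, so the radius of convergence is 8/11.
At w = 30/11: the terms behave like c/k; limit comparison with the harmonic series gives divergence.
At w = 14/11: the terms alternate in sign and decrease monotonically to 0 in absolute value (size ~ c/k), so the alternating series test gives convergence.

[14/11, 30/11)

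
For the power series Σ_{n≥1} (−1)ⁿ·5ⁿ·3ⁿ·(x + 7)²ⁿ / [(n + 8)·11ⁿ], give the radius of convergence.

Ratio test: |a_{n+1}/a_n| = [(n + 8)/((n+1) + 8)] · 5·3/11 → 15/11 as n → ∞.
Since the exponent of (x + 7) increases by 2 each term, convergence requires |x + 7|² < 11/15, hence R = √165/15.

R = √165/15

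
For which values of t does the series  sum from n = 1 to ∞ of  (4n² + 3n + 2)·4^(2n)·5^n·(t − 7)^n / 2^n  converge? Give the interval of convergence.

(279/40, 281/40)

The ratio of consecutive coefficients is [(4(n+1)² + 3(n+1) + 2)/(4n² + 3n + 2)] · 16·5/2 → 40.
Hence the series converges for |t − 7| < 1/(40) = 1/40, so the radius of convergence is 1/40.
When t = 281/40, the terms do not tend to 0, so the series diverges.
Endpoint t = 279/40: the terms do not tend to 0, so the series diverges.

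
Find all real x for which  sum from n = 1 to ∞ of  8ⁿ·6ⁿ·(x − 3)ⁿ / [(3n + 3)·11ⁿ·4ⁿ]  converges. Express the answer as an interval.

[25/12, 47/12)

The ratio of consecutive coefficients is [(3n + 3)/(3(n+1) + 3)] · 8·6/(11·4) → 12/11.
Thus R = 1/(12/11) = 11/12.
Check x = 47/12: the terms behave like c/n; limit comparison with the harmonic series gives divergence.
At x = 25/12: the terms alternate in sign and decrease monotonically to 0 in absolute value (size ~ c/n), so the alternating series test gives convergence.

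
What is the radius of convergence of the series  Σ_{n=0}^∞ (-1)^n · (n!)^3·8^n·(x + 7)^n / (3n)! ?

By the ratio test, |a_{n+1}/a_n| = (n+1)³/[(3n+1)·(3n+2)·(3n+3)] · 8 → 8/27.
Hence the series converges for |x + 7| < 1/(8/27) = 27/8, so the radius of convergence is 27/8.

R = 27/8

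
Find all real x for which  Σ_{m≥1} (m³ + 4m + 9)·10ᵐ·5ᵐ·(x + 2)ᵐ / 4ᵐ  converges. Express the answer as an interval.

(-52/25, -48/25)

Apply the ratio test: |a_{m+1}| / |a_m| = [((m+1)³ + 4(m+1) + 9)/(m³ + 4m + 9)] · 10·5/4, which tends to 25/2 as m → ∞.
Thus R = 1/(25/2) = 2/25.
Check x = -48/25: the terms do not tend to 0, so the series diverges.
When x = -52/25, the terms have absolute value of order m³, which does not tend to 0, so the series diverges by the divergence test.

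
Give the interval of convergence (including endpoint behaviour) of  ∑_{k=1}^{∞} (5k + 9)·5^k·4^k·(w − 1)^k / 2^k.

(9/10, 11/10)

Ratio test: |a_{k+1}/a_k| = [(5(k+1) + 9)/(5k + 9)] · 5·4/2 → 10 as k → ∞.
Convergence for |w − 1| · 10 < 1, i.e. |w − 1| < 1/10. So R = 1/10.
Check w = 11/10: the terms do not tend to 0, so the series diverges.
Endpoint w = 9/10: the terms have absolute value of order k, which does not tend to 0, so the series diverges by the divergence test.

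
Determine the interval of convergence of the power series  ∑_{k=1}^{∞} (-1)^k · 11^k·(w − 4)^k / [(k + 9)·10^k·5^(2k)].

(-206/11, 294/11]

By the ratio test, |a_{k+1}/a_k| = [(k + 9)/((k+1) + 9)] · 11/(10·25) → 11/250.
The series converges when 11/250 · |w − 4| < 1, giving R = 250/11.
Endpoint w = 294/11: the terms alternate in sign and decrease monotonically to 0 in absolute value (size ~ c/k), so the alternating series test gives convergence.
When w = -206/11, comparison with the harmonic series Σ 1/k shows the series diverges.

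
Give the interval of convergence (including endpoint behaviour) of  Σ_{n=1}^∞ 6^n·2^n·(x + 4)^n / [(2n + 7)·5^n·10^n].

Apply the ratio test: |a_{n+1}| / |a_n| = [(2n + 7)/(2(n+1) + 7)] · 6·2/(5·10), which tends to 6/25 as n → ∞.
Hence the series converges for |x + 4| < 1/(6/25) = 25/6, so the radius of convergence is 25/6.
Endpoint x = 1/6: comparison with the harmonic series Σ 1/n shows the series diverges.
When x = -49/6, the terms alternate in sign and decrease monotonically to 0 in absolute value (size ~ c/n), so the alternating series test gives convergence.

[-49/6, 1/6)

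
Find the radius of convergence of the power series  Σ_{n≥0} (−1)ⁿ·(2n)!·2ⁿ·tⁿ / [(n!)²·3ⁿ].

R = 3/8

Ratio test: |a_{n+1}/a_n| = (2n+1)·(2n+2)/(n+1)² · 2/3 → 8/3 as n → ∞.
The series converges when 8/3 · |t| < 1, giving R = 3/8.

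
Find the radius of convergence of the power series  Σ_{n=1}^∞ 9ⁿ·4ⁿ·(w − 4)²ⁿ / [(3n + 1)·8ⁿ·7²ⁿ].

R = 7√2/3

By the ratio test, |a_{n+1}/a_n| = [(3n + 1)/(3(n+1) + 1)] · 9·4/(8·49) → 9/98.
Writing y = (w − 4)², the series in y has radius 98/9, so |w − 4| < √(98/9) and R = 7√2/3.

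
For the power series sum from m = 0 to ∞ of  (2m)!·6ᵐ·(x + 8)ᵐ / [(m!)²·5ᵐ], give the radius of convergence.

The ratio of consecutive coefficients is (2m+1)·(2m+2)/(m+1)² · 6/5 → 24/5.
Hence the series converges for |x + 8| < 1/(24/5) = 5/24, so the radius of convergence is 5/24.

R = 5/24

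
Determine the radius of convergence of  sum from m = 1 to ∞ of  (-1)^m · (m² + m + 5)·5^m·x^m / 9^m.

By the ratio test, |a_{m+1}/a_m| = [((m+1)² + (m+1) + 5)/(m² + m + 5)] · 5/9 → 5/9.
Hence the series converges for |x| < 1/(5/9) = 9/5, so the radius of convergence is 9/5.

R = 9/5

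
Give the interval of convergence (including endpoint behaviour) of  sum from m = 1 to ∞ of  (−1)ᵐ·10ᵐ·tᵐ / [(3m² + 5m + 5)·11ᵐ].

Apply the ratio test: |a_{m+1}| / |a_m| = [(3m² + 5m + 5)/(3(m+1)² + 5(m+1) + 5)] · 10/11, which tends to 10/11 as m → ∞.
Hence the series converges for |t| < 1/(10/11) = 11/10, so the radius of convergence is 11/10.
At t = 11/10: the terms are on the order of 1/m², so the series converges absolutely by comparison with the p-series (p = 2 > 1).
At t = -11/10: the terms are on the order of 1/m², so the series converges absolutely by comparison with the p-series (p = 2 > 1).

[-11/10, 11/10]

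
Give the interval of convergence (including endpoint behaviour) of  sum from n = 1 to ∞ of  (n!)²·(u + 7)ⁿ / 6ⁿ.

Ratio test: |a_{n+1}/a_n| = (n+1)² · 1/6 → ∞ as n → ∞.
The ratio grows without bound, so the series diverges whenever (u + 7) ≠ 0; it converges only at u = -7. R = 0.

{-7}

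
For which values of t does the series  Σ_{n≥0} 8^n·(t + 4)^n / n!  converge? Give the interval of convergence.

Ratio test: |a_{n+1}/a_n| = 8 · 1/(n+1) → 0 as n → ∞.
The limit is 0, so the series converges for all t; R = ∞.

(−∞, ∞)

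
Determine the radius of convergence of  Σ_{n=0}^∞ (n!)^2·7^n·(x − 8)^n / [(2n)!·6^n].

The ratio of consecutive coefficients is (n+1)²/[(2n+1)·(2n+2)] · 7/6 → 7/24.
Convergence for |x − 8| · 7/24 < 1, i.e. |x − 8| < 24/7. So R = 24/7.

R = 24/7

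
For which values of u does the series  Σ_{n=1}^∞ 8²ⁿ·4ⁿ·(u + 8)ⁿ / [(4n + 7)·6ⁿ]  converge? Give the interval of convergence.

[-1027/128, -1021/128)

By the ratio test, |a_{n+1}/a_n| = [(4n + 7)/(4(n+1) + 7)] · 64·4/6 → 128/3.
Hence the series converges for |u + 8| < 1/(128/3) = 3/128, so the radius of convergence is 3/128.
At u = -1021/128: the terms behave like c/n; limit comparison with the harmonic series gives divergence.
At u = -1027/128: an alternating series whose terms decrease to 0 in absolute value, so it converges by the Leibniz criterion.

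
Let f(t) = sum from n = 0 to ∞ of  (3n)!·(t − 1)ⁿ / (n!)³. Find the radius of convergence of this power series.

R = 1/27

By the ratio test, |a_{n+1}/a_n| = (3n+1)·(3n+2)·(3n+3)/(n+1)³ → 27.
Hence the series converges for |t − 1| < 1/(27) = 1/27, so the radius of convergence is 1/27.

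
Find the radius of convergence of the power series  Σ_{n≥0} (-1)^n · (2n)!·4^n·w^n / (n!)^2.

R = 1/16

The ratio of consecutive coefficients is (2n+1)·(2n+2)/(n+1)² · 4 → 16.
Thus R = 1/(16) = 1/16.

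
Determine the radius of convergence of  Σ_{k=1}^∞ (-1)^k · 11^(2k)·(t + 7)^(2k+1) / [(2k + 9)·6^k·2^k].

By the ratio test, |a_{k+1}/a_k| = [(2k + 9)/(2(k+1) + 9)] · 121/(6·2) → 121/12.
Since the exponent of (t + 7) increases by 2 each term, convergence requires |t + 7|² < 12/121, hence R = 2√3/11.

R = 2√3/11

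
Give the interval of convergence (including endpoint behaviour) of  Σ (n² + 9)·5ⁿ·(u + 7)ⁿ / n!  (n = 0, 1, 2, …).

By the ratio test, |a_{n+1}/a_n| = ((n+1)² + 9)/(n² + 9) · 5 · 1/(n+1) → 0.
Since the limit is 0 < 1 for every u, the series converges on all of ℝ and R = ∞.

(−∞, ∞)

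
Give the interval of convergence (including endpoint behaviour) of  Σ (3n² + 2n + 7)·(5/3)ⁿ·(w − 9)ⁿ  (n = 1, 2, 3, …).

Ratio test: |a_{n+1}/a_n| = [(3(n+1)² + 2(n+1) + 7)/(3n² + 2n + 7)] · 5/3 → 5/3 as n → ∞.
Hence the series converges for |w − 9| < 1/(5/3) = 3/5, so the radius of convergence is 3/5.
When w = 48/5, the terms have absolute value of order n², which does not tend to 0, so the series diverges by the divergence test.
At w = 42/5: the n-th term does not approach 0; divergence by the term test.

(42/5, 48/5)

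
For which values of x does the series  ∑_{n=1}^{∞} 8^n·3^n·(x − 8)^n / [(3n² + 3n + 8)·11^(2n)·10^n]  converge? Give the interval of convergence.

[-509/12, 701/12]

Apply the ratio test: |a_{n+1}| / |a_n| = [(3n² + 3n + 8)/(3(n+1)² + 3(n+1) + 8)] · 8·3/(121·10), which tends to 12/605 as n → ∞.
Convergence for |x − 8| · 12/605 < 1, i.e. |x − 8| < 605/12. So R = 605/12.
Endpoint x = 701/12: the terms are on the order of 1/n², so the series converges absolutely by comparison with the p-series (p = 2 > 1).
Check x = -509/12: the series is dominated by a constant times Σ 1/n², which converges (p = 2 > 1).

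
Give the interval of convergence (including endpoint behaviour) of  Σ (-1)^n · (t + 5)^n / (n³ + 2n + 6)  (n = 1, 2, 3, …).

[-6, -4]

Ratio test: |a_{n+1}/a_n| = (n³ + 2n + 6)/((n+1)³ + 2(n+1) + 6) → 1 as n → ∞.
So the series converges when |t + 5| < 1 and diverges when |t + 5| > 1; R = 1.
Endpoint t = -4: the series is dominated by a constant times Σ 1/n³, which converges (p = 3 > 1).
At t = -6: the series is dominated by a constant times Σ 1/n³, which converges (p = 3 > 1).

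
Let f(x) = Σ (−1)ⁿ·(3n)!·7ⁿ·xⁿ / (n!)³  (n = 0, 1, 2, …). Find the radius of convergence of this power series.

Ratio test: |a_{n+1}/a_n| = (3n+1)·(3n+2)·(3n+3)/(n+1)³ · 7 → 189 as n → ∞.
Thus R = 1/(189) = 1/189.

R = 1/189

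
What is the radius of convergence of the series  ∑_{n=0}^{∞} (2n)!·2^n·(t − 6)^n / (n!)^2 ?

R = 1/8

The ratio of consecutive coefficients is (2n+1)·(2n+2)/(n+1)² · 2 → 8.
Convergence for |t − 6| · 8 < 1, i.e. |t − 6| < 1/8. So R = 1/8.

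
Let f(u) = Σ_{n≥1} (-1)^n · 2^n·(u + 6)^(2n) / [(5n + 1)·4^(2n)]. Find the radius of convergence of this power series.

Apply the ratio test: |a_{n+1}| / |a_n| = [(5n + 1)/(5(n+1) + 1)] · 2/16, which tends to 1/8 as n → ∞.
Successive powers of (u + 6) differ by 2, so the series converges when |u + 6|² · 1/8 < 1, i.e. |u + 6| < √(8). So R = 2√2.

R = 2√2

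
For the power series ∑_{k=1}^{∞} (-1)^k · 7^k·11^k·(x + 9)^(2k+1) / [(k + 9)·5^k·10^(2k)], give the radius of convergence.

Apply the ratio test: |a_{k+1}| / |a_k| = [(k + 9)/((k+1) + 9)] · 7·11/(5·100), which tends to 77/500 as k → ∞.
Writing y = (x + 9)², the series in y has radius 500/77, so |x + 9| < √(500/77) and R = 10√385/77.

R = 10√385/77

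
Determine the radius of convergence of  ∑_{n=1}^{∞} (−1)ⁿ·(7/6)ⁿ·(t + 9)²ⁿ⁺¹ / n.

Ratio test: |a_{n+1}/a_n| = [n/(n+1)] · 7/6 → 7/6 as n → ∞.
Writing y = (t + 9)², the series in y has radius 6/7, so |t + 9| < √(6/7) and R = √42/7.

R = √42/7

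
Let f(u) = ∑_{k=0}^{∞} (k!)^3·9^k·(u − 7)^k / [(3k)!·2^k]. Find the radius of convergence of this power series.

R = 6

The ratio of consecutive coefficients is (k+1)³/[(3k+1)·(3k+2)·(3k+3)] · 9/2 → 1/6.
Hence the series converges for |u − 7| < 1/(1/6) = 6, so the radius of convergence is 6.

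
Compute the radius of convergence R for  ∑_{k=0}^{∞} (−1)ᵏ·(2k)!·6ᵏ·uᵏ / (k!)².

Ratio test: |a_{k+1}/a_k| = (2k+1)·(2k+2)/(k+1)² · 6 → 24 as k → ∞.
Hence the series converges for |u| < 1/(24) = 1/24, so the radius of convergence is 1/24.

R = 1/24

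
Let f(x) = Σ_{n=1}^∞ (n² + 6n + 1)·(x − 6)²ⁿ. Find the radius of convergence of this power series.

By the ratio test, |a_{n+1}/a_n| = ((n+1)² + 6(n+1) + 1)/(n² + 6n + 1) → 1.
Since the exponent of (x − 6) increases by 2 each term, convergence requires |x − 6|² < 1, hence R = 1.

R = 1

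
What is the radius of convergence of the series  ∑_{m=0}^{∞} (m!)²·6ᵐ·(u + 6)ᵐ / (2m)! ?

The ratio of consecutive coefficients is (m+1)²/[(2m+1)·(2m+2)] · 6 → 3/2.
Convergence for |u + 6| · 3/2 < 1, i.e. |u + 6| < 2/3. So R = 2/3.

R = 2/3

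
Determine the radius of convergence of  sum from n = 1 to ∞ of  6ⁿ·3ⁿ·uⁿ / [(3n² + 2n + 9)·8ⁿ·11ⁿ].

R = 44/9

By the ratio test, |a_{n+1}/a_n| = [(3n² + 2n + 9)/(3(n+1)² + 2(n+1) + 9)] · 6·3/(8·11) → 9/44.
Hence the series converges for |u| < 1/(9/44) = 44/9, so the radius of convergence is 44/9.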